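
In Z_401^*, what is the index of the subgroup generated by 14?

8

The order of 14 must divide φ(401) = 401 − 1 = 400 = 2^4 · 5^2.
Divisors of 400: 1, 2, 4, 5, 8, 10, 16, 20, 25, 40, 50, 80, 100, 200, 400.
Evaluate successive powers at the divisors of 400:
14^1 ≡ 14
14^2 ≡ 196
14^4 ≡ 321
14^5 ≡ 83
14^8 ≡ 385
14^10 ≡ 72
14^16 ≡ 256
14^20 ≡ 372
14^25 ≡ 400
14^40 ≡ 39
14^50 ≡ 1
So ord_401(14) = 50, hence |⟨14⟩| = 50.
Index = |(Z/401Z)^×| / |⟨14⟩| = 400 / 50 = 8.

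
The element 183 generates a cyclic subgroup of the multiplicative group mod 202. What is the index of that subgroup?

2

By Lagrange's theorem, ord_202(183) divides φ(202) = φ(2)·φ(101) = 1·100 = 100 = 2^2 · 5^2.
Divisors of 100: 1, 2, 4, 5, 10, 20, 25, 50, 100.
Compute 183^d (mod 202) for the divisors d until we hit 1:
183^1 ≡ 183 (mod 202)
183^2 ≡ 159 (mod 202)
183^4 ≡ 31 (mod 202)
183^5 ≡ 17 (mod 202)
183^10 ≡ 87 (mod 202)
183^20 ≡ 95 (mod 202)
183^25 ≡ 201 (mod 202)
183^50 ≡ 1 (mod 202) ✓
The order of 183 is 50, so the subgroup it generates has 50 elements.
[(Z/202Z)^× : ⟨183⟩] = 100/50 = 2.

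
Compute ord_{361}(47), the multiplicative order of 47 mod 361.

171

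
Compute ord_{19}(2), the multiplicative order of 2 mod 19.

18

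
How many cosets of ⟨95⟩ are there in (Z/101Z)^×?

20

Since 95 ∈ (Z/101Z)^×, its order divides φ(101) = 101 − 1 = 100 = 2^2 · 5^2.
Divisors of 100: 1, 2, 4, 5, 10, 20, 25, 50, 100.
Compute 95^d (mod 101) for the divisors d until we hit 1:
95^1 ≡ 95 (mod 101)
95^2 ≡ 36 (mod 101)
95^4 ≡ 84 (mod 101)
95^5 ≡ 1 (mod 101) ✓
So ord_101(95) = 5, hence |⟨95⟩| = 5.
Index = |(Z/101Z)^×| / |⟨95⟩| = 100 / 5 = 20.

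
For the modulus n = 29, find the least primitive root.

φ(29) = 29 − 1 = 28 = 2^2 · 7.
g is a primitive root iff g^(28/q) ≢ 1 (mod 29) for each prime q ∈ {2, 7}.
g = 2: 2^14 ≡ 28; 2^4 ≡ 16 — none is 1, so 2 is a primitive root.
Hence the least primitive root of 29 is 2.

2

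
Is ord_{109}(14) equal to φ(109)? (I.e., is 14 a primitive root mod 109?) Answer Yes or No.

φ(109) = 109 − 1 = 108 = 2^2 · 3^3.
An element g generates (Z/109Z)^× iff g^(108/q) ≢ 1 (mod 109) for each prime q ∈ {2, 3}.
14^54 ≡ 108 (mod 109)  [q = 2: ≢ 1 ✓]
14^36 ≡ 63 (mod 109)  [q = 3: ≢ 1 ✓]
Every test exponent gives a nontrivial residue, hence 14 generates the full group.

Yes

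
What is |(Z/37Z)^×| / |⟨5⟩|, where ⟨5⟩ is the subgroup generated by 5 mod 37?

The order of 5 must divide φ(37) = 37 − 1 = 36 = 2^2 · 3^2.
Divisors of 36: 1, 2, 3, 4, 6, 9, 12, 18, 36.
Compute 5^d (mod 37) for the divisors d until we hit 1:
5^1 ≡ 5
5^2 ≡ 25
5^3 ≡ 14
5^4 ≡ 33
5^6 ≡ 11
5^9 ≡ 6
5^12 ≡ 10
5^18 ≡ 36
5^36 ≡ 1
So ord_37(5) = 36, hence |⟨5⟩| = 36.
[(Z/37Z)^× : ⟨5⟩] = 36/36 = 1.

1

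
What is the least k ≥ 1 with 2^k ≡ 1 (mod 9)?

6

By Lagrange's theorem, ord_9(2) divides φ(9) = φ(3^2) = 3·(3−1) = 6 = 2 · 3.
Divisors of 6: 1, 2, 3, 6.
Compute 2^d (mod 9) for the divisors d until we hit 1:
2^1 ≡ 2 (mod 9)
2^2 ≡ 4 (mod 9)
2^3 ≡ 8 (mod 9)
2^6 ≡ 1 (mod 9) ✓
So ord_9(2) = 6.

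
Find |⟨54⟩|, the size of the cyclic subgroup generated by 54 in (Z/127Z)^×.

42

ord(54) | φ(127) = 127 − 1 = 126 = 2 · 3^2 · 7.
Divisors of 126: 1, 2, 3, 6, 7, 9, 14, 18, 21, 42, 63, 126.
Evaluate successive powers at the divisors of 126:
54^1 ≡ 54
54^2 ≡ 122
54^3 ≡ 111
54^6 ≡ 2
54^7 ≡ 108
54^9 ≡ 95
54^14 ≡ 107
54^18 ≡ 8
54^21 ≡ 126
54^42 ≡ 1
So ord_127(54) = 42.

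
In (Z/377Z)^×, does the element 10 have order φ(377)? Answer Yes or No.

No

377 = 13 · 29 is a product of two distinct odd primes, so (Z/377Z)^× ≅ (Z/13Z)^× × (Z/29Z)^× is not cyclic.
No primitive root modulo 377 exists; in particular 10 is not one.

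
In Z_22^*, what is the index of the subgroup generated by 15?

2

ord(15) | φ(22) = φ(2)·φ(11) = 1·10 = 10 = 2 · 5.
Divisors of 10: 1, 2, 5, 10.
Test each divisor d:
15^1 ≡ 15
15^2 ≡ 5
15^5 ≡ 1
So ord_22(15) = 5, hence |⟨15⟩| = 5.
[(Z/22Z)^× : ⟨15⟩] = 10/5 = 2.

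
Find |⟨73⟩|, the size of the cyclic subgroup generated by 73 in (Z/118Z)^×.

58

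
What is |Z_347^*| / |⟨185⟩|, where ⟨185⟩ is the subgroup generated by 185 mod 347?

By Lagrange's theorem, ord_347(185) divides φ(347) = 347 − 1 = 346 = 2 · 173.
Divisors of 346: 1, 2, 173, 346.
Check 185^d mod 347 for each divisor in increasing order:
185^1 ≡ 185
185^2 ≡ 219
185^173 ≡ 1
So ord_347(185) = 173, hence |⟨185⟩| = 173.
Index = |(Z/347Z)^×| / |⟨185⟩| = 346 / 173 = 2.

2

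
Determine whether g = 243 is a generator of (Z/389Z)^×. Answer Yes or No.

Yes

φ(389) = 389 − 1 = 388 = 2^2 · 97.
Test 243^(388/q) mod 389 for each prime factor q of 388:
243^194 ≡ 388 (mod 389)  [q = 2: ≢ 1 ✓]
243^4 ≡ 17 (mod 389)  [q = 97: ≢ 1 ✓]
None equal 1, so ord_389(243) = 388: 243 is a primitive root.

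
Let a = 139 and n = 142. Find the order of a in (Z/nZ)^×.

Since 139 ∈ (Z/142Z)^×, its order divides φ(142) = φ(2)·φ(71) = 1·70 = 70 = 2 · 5 · 7.
Divisors of 70: 1, 2, 5, 7, 10, 14, 35, 70.
Check 139^d mod 142 for each divisor in increasing order:
139^1 ≡ 139 (mod 142)
139^2 ≡ 9 (mod 142)
139^5 ≡ 41 (mod 142)
139^7 ≡ 85 (mod 142)
139^10 ≡ 119 (mod 142)
139^14 ≡ 125 (mod 142)
139^35 ≡ 141 (mod 142)
139^70 ≡ 1 (mod 142) ✓
Hence ord(139) = 70.

70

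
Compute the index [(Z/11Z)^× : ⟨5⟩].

2

Since 5 ∈ (Z/11Z)^×, its order divides φ(11) = 11 − 1 = 10 = 2 · 5.
Divisors of 10: 1, 2, 5, 10.
Compute 5^d (mod 11) for the divisors d until we hit 1:
5^1 ≡ 5 (mod 11)
5^2 ≡ 3 (mod 11)
5^5 ≡ 1 (mod 11) ✓
The order of 5 is 5, so the subgroup it generates has 5 elements.
The index is φ(11) / ord(5) = 10 / 5 = 2.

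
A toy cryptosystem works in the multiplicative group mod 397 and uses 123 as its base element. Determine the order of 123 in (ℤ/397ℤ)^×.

132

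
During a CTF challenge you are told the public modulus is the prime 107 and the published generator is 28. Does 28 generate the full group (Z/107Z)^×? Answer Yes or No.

Yes

φ(107) = 107 − 1 = 106 = 2 · 53.
It suffices to check that the order of 28 is not a proper divisor of 106: compute 28^(106/q) for q ∈ {2, 53}.
28^53 ≡ 106 (mod 107)  [q = 2: ≢ 1 ✓]
28^2 ≡ 35 (mod 107)  [q = 53: ≢ 1 ✓]
None equal 1, so ord_107(28) = 106: 28 is a primitive root.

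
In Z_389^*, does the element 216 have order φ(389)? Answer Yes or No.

φ(389) = 389 − 1 = 388 = 2^2 · 97.
Test 216^(388/q) mod 389 for each prime factor q of 388:
216^194 ≡ 1 (mod 389)  [q = 2: ≡ 1 ✗]
216^4 ≡ 187 (mod 389)  [q = 97: ≢ 1 ✓]
The check at q = 2 fails, so 216 generates a proper subgroup.

No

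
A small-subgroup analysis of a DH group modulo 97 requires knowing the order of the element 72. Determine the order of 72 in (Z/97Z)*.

The order of 72 must divide φ(97) = 97 − 1 = 96 = 2^5 · 3.
Divisors of 96: 1, 2, 3, 4, 6, 8, 12, 16, 24, 32, 48, 96.
Test each divisor d:
72^1 ≡ 72 (mod 97)
72^2 ≡ 43 (mod 97)
72^3 ≡ 89 (mod 97)
72^4 ≡ 6 (mod 97)
72^6 ≡ 64 (mod 97)
72^8 ≡ 36 (mod 97)
72^12 ≡ 22 (mod 97)
72^16 ≡ 35 (mod 97)
72^24 ≡ 96 (mod 97)
72^32 ≡ 61 (mod 97)
72^48 ≡ 1 (mod 97) ✓
The smallest such exponent is 48, so the order of 72 is 48.

48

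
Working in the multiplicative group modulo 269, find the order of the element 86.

The order of 86 must divide φ(269) = 269 − 1 = 268 = 2^2 · 67.
Divisors of 268: 1, 2, 4, 67, 134, 268.
Evaluate successive powers at the divisors of 268:
86^1 ≡ 86
86^2 ≡ 133
86^4 ≡ 204
86^67 ≡ 82
86^134 ≡ 268
86^268 ≡ 1
The smallest such exponent is 268, so the order of 86 is 268.

268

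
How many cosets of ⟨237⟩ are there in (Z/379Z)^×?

3

Since 237 ∈ (Z/379Z)^×, its order divides φ(379) = 379 − 1 = 378 = 2 · 3^3 · 7.
Divisors of 378: 1, 2, 3, 6, 7, 9, 14, 18, 21, 27, 42, 54, 63, 126, 189, 378.
Compute 237^d (mod 379) for the divisors d until we hit 1:
237^1 ≡ 237 (mod 379)
237^2 ≡ 77 (mod 379)
237^3 ≡ 57 (mod 379)
237^6 ≡ 217 (mod 379)
237^7 ≡ 264 (mod 379)
237^9 ≡ 241 (mod 379)
237^14 ≡ 339 (mod 379)
237^18 ≡ 94 (mod 379)
237^21 ≡ 52 (mod 379)
237^27 ≡ 293 (mod 379)
237^42 ≡ 51 (mod 379)
237^54 ≡ 195 (mod 379)
237^63 ≡ 378 (mod 379)
237^126 ≡ 1 (mod 379) ✓
So ord_379(237) = 126, hence |⟨237⟩| = 126.
Index = |(Z/379Z)^×| / |⟨237⟩| = 378 / 126 = 3.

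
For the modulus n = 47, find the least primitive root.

φ(47) = 47 − 1 = 46 = 2 · 23.
g is a primitive root iff g^(46/q) ≢ 1 (mod 47) for each prime q ∈ {2, 23}.
g = 2: 2^23 ≡ 1 — hits 1, so not a primitive root.
g = 3: 3^23 ≡ 1 — hits 1, so not a primitive root.
g = 4: 4^23 ≡ 1 — hits 1, so not a primitive root.
g = 5: 5^23 ≡ 46; 5^2 ≡ 25 — none is 1, so 5 is a primitive root.
Hence the least primitive root of 47 is 5.

5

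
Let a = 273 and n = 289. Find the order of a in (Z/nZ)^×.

17

Since 273 ∈ (Z/289Z)^×, its order divides φ(289) = φ(17^2) = 17·(17−1) = 272 = 2^4 · 17.
Divisors of 272: 1, 2, 4, 8, 16, 17, 34, 68, 136, 272.
Compute 273^d (mod 289) for the divisors d until we hit 1:
273^1 ≡ 273
273^2 ≡ 256
273^4 ≡ 222
273^8 ≡ 154
273^16 ≡ 18
273^17 ≡ 1
Therefore the multiplicative order of 273 modulo 289 is 17.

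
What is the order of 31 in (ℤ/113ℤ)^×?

By Lagrange's theorem, ord_113(31) divides φ(113) = 113 − 1 = 112 = 2^4 · 7.
Divisors of 112: 1, 2, 4, 7, 8, 14, 16, 28, 56, 112.
Evaluate successive powers at the divisors of 112:
31^1 ≡ 31 (mod 113)
31^2 ≡ 57 (mod 113)
31^4 ≡ 85 (mod 113)
31^7 ≡ 18 (mod 113)
31^8 ≡ 106 (mod 113)
31^14 ≡ 98 (mod 113)
31^16 ≡ 49 (mod 113)
31^28 ≡ 112 (mod 113)
31^56 ≡ 1 (mod 113) ✓
The smallest such exponent is 56, so the order of 31 is 56.

56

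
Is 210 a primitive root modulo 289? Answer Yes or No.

Yes

φ(289) = φ(17^2) = 17·(17−1) = 272 = 2^4 · 17.
Test 210^(272/q) mod 289 for each prime factor q of 272:
210^136 ≡ 288 (mod 289)  [q = 2: ≢ 1 ✓]
210^16 ≡ 69 (mod 289)  [q = 17: ≢ 1 ✓]
Every test exponent gives a nontrivial residue, hence 210 generates the full group.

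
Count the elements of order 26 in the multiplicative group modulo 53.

φ(53) = 53 − 1 = 52 = 2^2 · 13.
Since (Z/53Z)^× is cyclic of order 52, the number of elements of order d is φ(d) when d | 52 and 0 otherwise.
26 = 2 · 13 divides 52, and φ(26) = 12.

12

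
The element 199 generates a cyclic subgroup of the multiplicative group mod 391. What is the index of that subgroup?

2

Since 199 ∈ (Z/391Z)^×, its order divides φ(391) = φ(17·23) = (17−1)·(23−1) = 16·22 = 352 = 2^5 · 11.
Divisors of 352: 1, 2, 4, 8, 11, 16, 22, 32, 44, 88, 176, 352.
Evaluate successive powers at the divisors of 352:
199^1 ≡ 199
199^2 ≡ 110
199^4 ≡ 370
199^8 ≡ 50
199^11 ≡ 91
199^16 ≡ 154
199^22 ≡ 70
199^32 ≡ 256
199^44 ≡ 208
199^88 ≡ 254
199^176 ≡ 1
Thus |⟨199⟩| = ord(199) = 176.
Index = |(Z/391Z)^×| / |⟨199⟩| = 352 / 176 = 2.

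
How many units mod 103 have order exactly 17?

φ(103) = 103 − 1 = 102 = 2 · 3 · 17.
Since (Z/103Z)^× is cyclic of order 102, the number of elements of order d is φ(d) when d | 102 and 0 otherwise.
17 | 102, and φ(17) = 17 − 1 = 16.

16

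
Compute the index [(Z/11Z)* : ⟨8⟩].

ord(8) | φ(11) = 11 − 1 = 10 = 2 · 5.
Divisors of 10: 1, 2, 5, 10.
Compute 8^d (mod 11) for the divisors d until we hit 1:
8^1 ≡ 8
8^2 ≡ 9
8^5 ≡ 10
8^10 ≡ 1
The order of 8 is 10, so the subgroup it generates has 10 elements.
[(Z/11Z)^× : ⟨8⟩] = 10/10 = 1.

1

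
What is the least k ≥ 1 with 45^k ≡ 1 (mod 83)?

Since 45 ∈ (Z/83Z)^×, its order divides φ(83) = 83 − 1 = 82 = 2 · 41.
Divisors of 82: 1, 2, 41, 82.
Check 45^d mod 83 for each divisor in increasing order:
45^1 ≡ 45 (mod 83)
45^2 ≡ 33 (mod 83)
45^41 ≡ 82 (mod 83)
45^82 ≡ 1 (mod 83) ✓
So ord_83(45) = 82.

82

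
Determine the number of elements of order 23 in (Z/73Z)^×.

0

φ(73) = 73 − 1 = 72 = 2^3 · 3^2.
(Z/73Z)^× is cyclic (|G| = 72); a cyclic group of order m has exactly φ(d) elements of each order d | m, and none otherwise.
Since 23 ∤ 72, the count is 0.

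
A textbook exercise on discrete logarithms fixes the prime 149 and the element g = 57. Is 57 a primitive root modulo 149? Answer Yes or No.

Yes

φ(149) = 149 − 1 = 148 = 2^2 · 37.
57 is a primitive root mod 149 iff 57^(φ(149)/q) ≢ 1 for every prime q | φ(149), i.e. q ∈ {2, 37}.
57^74 ≡ 148 (mod 149)  [q = 2: ≢ 1 ✓]
57^4 ≡ 96 (mod 149)  [q = 37: ≢ 1 ✓]
None equal 1, so ord_149(57) = 148: 57 is a primitive root.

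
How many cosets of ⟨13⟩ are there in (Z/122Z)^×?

20

Since 13 ∈ (Z/122Z)^×, its order divides φ(122) = φ(2)·φ(61) = 1·60 = 60 = 2^2 · 3 · 5.
Divisors of 60: 1, 2, 3, 4, 5, 6, 10, 12, 15, 20, 30, 60.
Check 13^d mod 122 for each divisor in increasing order:
13^1 ≡ 13 (mod 122)
13^2 ≡ 47 (mod 122)
13^3 ≡ 1 (mod 122) ✓
So ord_122(13) = 3, hence |⟨13⟩| = 3.
[(Z/122Z)^× : ⟨13⟩] = 60/3 = 20.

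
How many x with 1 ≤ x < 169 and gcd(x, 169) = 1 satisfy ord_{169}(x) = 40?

0

φ(169) = φ(13^2) = 13·(13−1) = 156 = 2^2 · 3 · 13.
(Z/169Z)^× is cyclic (|G| = 156); a cyclic group of order m has exactly φ(d) elements of each order d | m, and none otherwise.
Here 156 is not a multiple of 40, so there are no elements of order 40.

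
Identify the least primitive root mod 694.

φ(694) = φ(2)·φ(347) = 1·346 = 346 = 2 · 173.
g is a primitive root iff g^(346/q) ≢ 1 (mod 694) for each prime q ∈ {2, 173}.
g = 2: gcd(2, 694) = 2 > 1, not a unit — skip.
g = 3: 3^173 ≡ 1 — hits 1, so not a primitive root.
g = 4: gcd(4, 694) = 2 > 1, not a unit — skip.
g = 5: 5^173 ≡ 693; 5^2 ≡ 25 — none is 1, so 5 is a primitive root.
The smallest primitive root modulo 694 is 5.

5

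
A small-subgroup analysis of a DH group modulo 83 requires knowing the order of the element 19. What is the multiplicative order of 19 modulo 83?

The order of 19 must divide φ(83) = 83 − 1 = 82 = 2 · 41.
Divisors of 82: 1, 2, 41, 82.
Evaluate successive powers at the divisors of 82:
19^1 ≡ 19 (mod 83)
19^2 ≡ 29 (mod 83)
19^41 ≡ 82 (mod 83)
19^82 ≡ 1 (mod 83) ✓
Therefore the multiplicative order of 19 modulo 83 is 82.

82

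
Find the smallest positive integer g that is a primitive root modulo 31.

φ(31) = 31 − 1 = 30 = 2 · 3 · 5.
Test candidates g = 2, 3, … against the prime factors q ∈ {2, 3, 5} of φ(31): g is a generator iff g^(30/q) ≢ 1 for every such q.
g = 2: 2^15 ≡ 1 — hits 1, so not a primitive root.
g = 3: 3^15 ≡ 30; 3^10 ≡ 25; 3^6 ≡ 16 — none is 1, so 3 is a primitive root.
The smallest primitive root modulo 31 is 3.

3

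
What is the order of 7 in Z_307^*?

153

The order of 7 must divide φ(307) = 307 − 1 = 306 = 2 · 3^2 · 17.
Divisors of 306: 1, 2, 3, 6, 9, 17, 18, 34, 51, 102, 153, 306.
Compute 7^d (mod 307) for the divisors d until we hit 1:
7^1 ≡ 7 (mod 307)
7^2 ≡ 49 (mod 307)
7^3 ≡ 36 (mod 307)
7^6 ≡ 68 (mod 307)
7^9 ≡ 299 (mod 307)
7^17 ≡ 53 (mod 307)
7^18 ≡ 64 (mod 307)
7^34 ≡ 46 (mod 307)
7^51 ≡ 289 (mod 307)
7^102 ≡ 17 (mod 307)
7^153 ≡ 1 (mod 307) ✓
The smallest such exponent is 153, so the order of 7 is 153.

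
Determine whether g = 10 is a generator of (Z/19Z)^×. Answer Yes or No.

φ(19) = 19 − 1 = 18 = 2 · 3^2.
It suffices to check that the order of 10 is not a proper divisor of 18: compute 10^(18/q) for q ∈ {2, 3}.
10^9 ≡ 18 (mod 19)  [q = 2: ≢ 1 ✓]
10^6 ≡ 11 (mod 19)  [q = 3: ≢ 1 ✓]
None equal 1, so ord_19(10) = 18: 10 is a primitive root.

Yes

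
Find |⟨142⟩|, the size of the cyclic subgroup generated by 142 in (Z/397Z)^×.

66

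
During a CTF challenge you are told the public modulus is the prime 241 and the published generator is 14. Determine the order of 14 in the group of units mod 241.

240

By Lagrange's theorem, ord_241(14) divides φ(241) = 241 − 1 = 240 = 2^4 · 3 · 5.
Divisors of 240: 1, 2, 3, 4, 5, 6, 8, 10, 12, 15, 16, 20, 24, 30, 40, 48, 60, 80, 120, 240.
Check 14^d mod 241 for each divisor in increasing order:
14^1 ≡ 14
14^2 ≡ 196
14^3 ≡ 93
14^4 ≡ 97
14^5 ≡ 153
14^6 ≡ 214
14^8 ≡ 10
14^10 ≡ 32
14^12 ≡ 6
14^15 ≡ 76
14^16 ≡ 100
14^20 ≡ 60
14^24 ≡ 36
14^30 ≡ 233
14^40 ≡ 226
14^48 ≡ 91
14^60 ≡ 64
14^80 ≡ 225
14^120 ≡ 240
14^240 ≡ 1
So ord_241(14) = 240.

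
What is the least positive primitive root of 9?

2

φ(9) = φ(3^2) = 3·(3−1) = 6 = 2 · 3.
g is a primitive root iff g^(6/q) ≢ 1 (mod 9) for each prime q ∈ {2, 3}.
g = 2: 2^3 ≡ 8; 2^2 ≡ 4 — none is 1, so 2 is a primitive root.
So 2 is the smallest generator of (Z/9Z)^×.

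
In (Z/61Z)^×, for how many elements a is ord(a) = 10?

4

φ(61) = 61 − 1 = 60 = 2^2 · 3 · 5.
Since (Z/61Z)^× is cyclic of order 60, the number of elements of order d is φ(d) when d | 60 and 0 otherwise.
10 = 2 · 5 divides 60, and φ(10) = 4.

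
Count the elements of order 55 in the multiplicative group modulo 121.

φ(121) = φ(11^2) = 11·(11−1) = 110 = 2 · 5 · 11.
Since (Z/121Z)^× is cyclic of order 110, the number of elements of order d is φ(d) when d | 110 and 0 otherwise.
55 = 5 · 11 divides 110, and φ(55) = 40.

40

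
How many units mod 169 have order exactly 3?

2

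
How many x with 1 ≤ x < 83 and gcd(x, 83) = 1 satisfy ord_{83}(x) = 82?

40

φ(83) = 83 − 1 = 82 = 2 · 41.
In a cyclic group of order 82, there are φ(d) elements of order d for each divisor d of 82, and zero for non-divisors.
82 = 2 · 41 divides 82, and φ(82) = 40.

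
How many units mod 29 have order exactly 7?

φ(29) = 29 − 1 = 28 = 2^2 · 7.
Since (Z/29Z)^× is cyclic of order 28, the number of elements of order d is φ(d) when d | 28 and 0 otherwise.
7 | 28, and φ(7) = 7 − 1 = 6.

6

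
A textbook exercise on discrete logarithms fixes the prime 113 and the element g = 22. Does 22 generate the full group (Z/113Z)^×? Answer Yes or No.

φ(113) = 113 − 1 = 112 = 2^4 · 7.
It suffices to check that the order of 22 is not a proper divisor of 112: compute 22^(112/q) for q ∈ {2, 7}.
22^56 ≡ 1 (mod 113)  [q = 2: ≡ 1 ✗]
22^16 ≡ 28 (mod 113)  [q = 7: ≢ 1 ✓]
The check at q = 2 fails, so 22 generates a proper subgroup.

No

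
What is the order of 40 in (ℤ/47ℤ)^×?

46

By Lagrange's theorem, ord_47(40) divides φ(47) = 47 − 1 = 46 = 2 · 23.
Divisors of 46: 1, 2, 23, 46.
Compute 40^d (mod 47) for the divisors d until we hit 1:
40^1 ≡ 40 (mod 47)
40^2 ≡ 2 (mod 47)
40^23 ≡ 46 (mod 47)
40^46 ≡ 1 (mod 47) ✓
Hence ord(40) = 46.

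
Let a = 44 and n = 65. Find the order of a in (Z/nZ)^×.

Since 44 ∈ (Z/65Z)^×, its order divides φ(65) = φ(5·13) = (5−1)·(13−1) = 4·12 = 48 = 2^4 · 3.
Divisors of 48: 1, 2, 3, 4, 6, 8, 12, 16, 24, 48.
Compute 44^d (mod 65) for the divisors d until we hit 1:
44^1 ≡ 44 (mod 65)
44^2 ≡ 51 (mod 65)
44^3 ≡ 34 (mod 65)
44^4 ≡ 1 (mod 65) ✓
The smallest such exponent is 4, so the order of 44 is 4.

4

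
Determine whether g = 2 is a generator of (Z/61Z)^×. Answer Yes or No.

Yes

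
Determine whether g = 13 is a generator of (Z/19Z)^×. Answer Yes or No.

Yes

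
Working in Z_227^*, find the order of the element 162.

The order of 162 must divide φ(227) = 227 − 1 = 226 = 2 · 113.
Divisors of 226: 1, 2, 113, 226.
Evaluate successive powers at the divisors of 226:
162^1 ≡ 162
162^2 ≡ 139
162^113 ≡ 226
162^226 ≡ 1
Hence ord(162) = 226.

226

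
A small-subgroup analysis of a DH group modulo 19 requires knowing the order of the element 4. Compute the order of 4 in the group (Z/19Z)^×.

9

By Lagrange's theorem, ord_19(4) divides φ(19) = 19 − 1 = 18 = 2 · 3^2.
Divisors of 18: 1, 2, 3, 6, 9, 18.
Compute 4^d (mod 19) for the divisors d until we hit 1:
4^1 ≡ 4 (mod 19)
4^2 ≡ 16 (mod 19)
4^3 ≡ 7 (mod 19)
4^6 ≡ 11 (mod 19)
4^9 ≡ 1 (mod 19) ✓
Hence ord(4) = 9.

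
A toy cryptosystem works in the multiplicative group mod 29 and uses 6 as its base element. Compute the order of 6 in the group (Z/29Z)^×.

14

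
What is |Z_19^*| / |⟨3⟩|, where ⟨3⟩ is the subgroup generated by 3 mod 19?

1

By Lagrange's theorem, ord_19(3) divides φ(19) = 19 − 1 = 18 = 2 · 3^2.
Divisors of 18: 1, 2, 3, 6, 9, 18.
Compute 3^d (mod 19) for the divisors d until we hit 1:
3^1 ≡ 3 (mod 19)
3^2 ≡ 9 (mod 19)
3^3 ≡ 8 (mod 19)
3^6 ≡ 7 (mod 19)
3^9 ≡ 18 (mod 19)
3^18 ≡ 1 (mod 19) ✓
The order of 3 is 18, so the subgroup it generates has 18 elements.
The index is φ(19) / ord(3) = 18 / 18 = 1.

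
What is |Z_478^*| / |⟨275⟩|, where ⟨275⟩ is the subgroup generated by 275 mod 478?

ord(275) | φ(478) = φ(2)·φ(239) = 1·238 = 238 = 2 · 7 · 17.
Divisors of 238: 1, 2, 7, 14, 17, 34, 119, 238.
Test each divisor d:
275^1 ≡ 275 (mod 478)
275^2 ≡ 101 (mod 478)
275^7 ≡ 187 (mod 478)
275^14 ≡ 75 (mod 478)
275^17 ≡ 1 (mod 478) ✓
The order of 275 is 17, so the subgroup it generates has 17 elements.
Index = |(Z/478Z)^×| / |⟨275⟩| = 238 / 17 = 14.

14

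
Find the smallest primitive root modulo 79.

φ(79) = 79 − 1 = 78 = 2 · 3 · 13.
Test candidates g = 2, 3, … against the prime factors q ∈ {2, 3, 13} of φ(79): g is a generator iff g^(78/q) ≢ 1 for every such q.
g = 2: 2^39 ≡ 1 — hits 1, so not a primitive root.
g = 3: 3^39 ≡ 78; 3^26 ≡ 23; 3^6 ≡ 18 — none is 1, so 3 is a primitive root.
The smallest primitive root modulo 79 is 3.

3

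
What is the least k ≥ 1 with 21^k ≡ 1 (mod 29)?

28

The order of 21 must divide φ(29) = 29 − 1 = 28 = 2^2 · 7.
Divisors of 28: 1, 2, 4, 7, 14, 28.
Evaluate successive powers at the divisors of 28:
21^1 ≡ 21
21^2 ≡ 6
21^4 ≡ 7
21^7 ≡ 12
21^14 ≡ 28
21^28 ≡ 1
So ord_29(21) = 28.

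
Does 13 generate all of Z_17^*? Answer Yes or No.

No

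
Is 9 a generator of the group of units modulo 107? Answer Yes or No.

φ(107) = 107 − 1 = 106 = 2 · 53.
9 is a primitive root mod 107 iff 9^(φ(107)/q) ≢ 1 for every prime q | φ(107), i.e. q ∈ {2, 53}.
9^53 ≡ 1 (mod 107)  [q = 2: ≡ 1 ✗]
9^2 ≡ 81 (mod 107)  [q = 53: ≢ 1 ✓]
Since 9^53 ≡ 1, the order of 9 divides 53 < 106, so 9 is not a primitive root.

No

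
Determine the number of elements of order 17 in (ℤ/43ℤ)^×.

0

φ(43) = 43 − 1 = 42 = 2 · 3 · 7.
Since (Z/43Z)^× is cyclic of order 42, the number of elements of order d is φ(d) when d | 42 and 0 otherwise.
17 does not divide 42, so no element of (Z/43Z)^× has order 17.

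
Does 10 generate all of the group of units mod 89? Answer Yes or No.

No

φ(89) = 89 − 1 = 88 = 2^3 · 11.
It suffices to check that the order of 10 is not a proper divisor of 88: compute 10^(88/q) for q ∈ {2, 11}.
10^44 ≡ 1 (mod 89)  [q = 2: ≡ 1 ✗]
10^8 ≡ 45 (mod 89)  [q = 11: ≢ 1 ✓]
Since 10^44 ≡ 1, the order of 10 divides 44 < 88, so 10 is not a primitive root.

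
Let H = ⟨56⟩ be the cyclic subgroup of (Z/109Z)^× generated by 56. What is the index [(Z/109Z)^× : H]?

The order of 56 must divide φ(109) = 109 − 1 = 108 = 2^2 · 3^3.
Divisors of 108: 1, 2, 3, 4, 6, 9, 12, 18, 27, 36, 54, 108.
Test each divisor d:
56^1 ≡ 56 (mod 109)
56^2 ≡ 84 (mod 109)
56^3 ≡ 17 (mod 109)
56^4 ≡ 80 (mod 109)
56^6 ≡ 71 (mod 109)
56^9 ≡ 8 (mod 109)
56^12 ≡ 27 (mod 109)
56^18 ≡ 64 (mod 109)
56^27 ≡ 76 (mod 109)
56^36 ≡ 63 (mod 109)
56^54 ≡ 108 (mod 109)
56^108 ≡ 1 (mod 109) ✓
Thus |⟨56⟩| = ord(56) = 108.
Index = |(Z/109Z)^×| / |⟨56⟩| = 108 / 108 = 1.

1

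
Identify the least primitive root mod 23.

φ(23) = 23 − 1 = 22 = 2 · 11.
g is a primitive root iff g^(22/q) ≢ 1 (mod 23) for each prime q ∈ {2, 11}.
g = 2: 2^11 ≡ 1 — hits 1, so not a primitive root.
g = 3: 3^11 ≡ 1 — hits 1, so not a primitive root.
g = 4: 4^11 ≡ 1 — hits 1, so not a primitive root.
g = 5: 5^11 ≡ 22; 5^2 ≡ 2 — none is 1, so 5 is a primitive root.
The smallest primitive root modulo 23 is 5.

5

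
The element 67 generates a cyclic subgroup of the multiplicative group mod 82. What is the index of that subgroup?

1

By Lagrange's theorem, ord_82(67) divides φ(82) = φ(2)·φ(41) = 1·40 = 40 = 2^3 · 5.
Divisors of 40: 1, 2, 4, 5, 8, 10, 20, 40.
Compute 67^d (mod 82) for the divisors d until we hit 1:
67^1 ≡ 67 (mod 82)
67^2 ≡ 61 (mod 82)
67^4 ≡ 31 (mod 82)
67^5 ≡ 27 (mod 82)
67^8 ≡ 59 (mod 82)
67^10 ≡ 73 (mod 82)
67^20 ≡ 81 (mod 82)
67^40 ≡ 1 (mod 82) ✓
Thus |⟨67⟩| = ord(67) = 40.
[(Z/82Z)^× : ⟨67⟩] = 40/40 = 1.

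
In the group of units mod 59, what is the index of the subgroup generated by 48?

2

ord(48) | φ(59) = 59 − 1 = 58 = 2 · 29.
Divisors of 58: 1, 2, 29, 58.
Check 48^d mod 59 for each divisor in increasing order:
48^1 ≡ 48
48^2 ≡ 3
48^29 ≡ 1
The order of 48 is 29, so the subgroup it generates has 29 elements.
[(Z/59Z)^× : ⟨48⟩] = 58/29 = 2.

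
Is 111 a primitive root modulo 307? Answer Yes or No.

Yes

φ(307) = 307 − 1 = 306 = 2 · 3^2 · 17.
Test 111^(306/q) mod 307 for each prime factor q of 306:
111^153 ≡ 306 (mod 307)  [q = 2: ≢ 1 ✓]
111^102 ≡ 289 (mod 307)  [q = 3: ≢ 1 ✓]
111^18 ≡ 115 (mod 307)  [q = 17: ≢ 1 ✓]
All checks pass, so 111 has order 306 and is a primitive root modulo 307.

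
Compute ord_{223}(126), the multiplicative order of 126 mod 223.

111

Since 126 ∈ (Z/223Z)^×, its order divides φ(223) = 223 − 1 = 222 = 2 · 3 · 37.
Divisors of 222: 1, 2, 3, 6, 37, 74, 111, 222.
Test each divisor d:
126^1 ≡ 126 (mod 223)
126^2 ≡ 43 (mod 223)
126^3 ≡ 66 (mod 223)
126^6 ≡ 119 (mod 223)
126^37 ≡ 183 (mod 223)
126^74 ≡ 39 (mod 223)
126^111 ≡ 1 (mod 223) ✓
The smallest such exponent is 111, so the order of 126 is 111.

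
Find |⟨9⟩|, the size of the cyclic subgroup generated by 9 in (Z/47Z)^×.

Since 9 ∈ (Z/47Z)^×, its order divides φ(47) = 47 − 1 = 46 = 2 · 23.
Divisors of 46: 1, 2, 23, 46.
Check 9^d mod 47 for each divisor in increasing order:
9^1 ≡ 9
9^2 ≡ 34
9^23 ≡ 1
So ord_47(9) = 23.

23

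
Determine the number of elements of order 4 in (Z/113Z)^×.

φ(113) = 113 − 1 = 112 = 2^4 · 7.
In a cyclic group of order 112, there are φ(d) elements of order d for each divisor d of 112, and zero for non-divisors.
4 = 2^2 divides 112, and φ(4) = 2.

2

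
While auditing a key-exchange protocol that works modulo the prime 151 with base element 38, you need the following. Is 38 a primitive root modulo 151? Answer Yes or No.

φ(151) = 151 − 1 = 150 = 2 · 3 · 5^2.
An element g generates (Z/151Z)^× iff g^(150/q) ≢ 1 (mod 151) for each prime q ∈ {2, 3, 5}.
38^75 ≡ 1 (mod 151)  [q = 2: ≡ 1 ✗]
38^50 ≡ 32 (mod 151)  [q = 3: ≢ 1 ✓]
38^30 ≡ 1 (mod 151)  [q = 5: ≡ 1 ✗]
38^75 ≡ 1 shows ord(38) | 75, strictly less than φ(151); not a primitive root.

No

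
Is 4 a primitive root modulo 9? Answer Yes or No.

No

φ(9) = φ(3^2) = 3·(3−1) = 6 = 2 · 3.
It suffices to check that the order of 4 is not a proper divisor of 6: compute 4^(6/q) for q ∈ {2, 3}.
4^3 ≡ 1 (mod 9)  [q = 2: ≡ 1 ✗]
4^2 ≡ 7 (mod 9)  [q = 3: ≢ 1 ✓]
4^3 ≡ 1 shows ord(4) | 3, strictly less than φ(9); not a primitive root.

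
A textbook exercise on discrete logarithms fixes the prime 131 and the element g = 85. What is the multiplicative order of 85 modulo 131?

130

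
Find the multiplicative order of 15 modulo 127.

By Lagrange's theorem, ord_127(15) divides φ(127) = 127 − 1 = 126 = 2 · 3^2 · 7.
Divisors of 126: 1, 2, 3, 6, 7, 9, 14, 18, 21, 42, 63, 126.
Evaluate successive powers at the divisors of 126:
15^1 ≡ 15 (mod 127)
15^2 ≡ 98 (mod 127)
15^3 ≡ 73 (mod 127)
15^6 ≡ 122 (mod 127)
15^7 ≡ 52 (mod 127)
15^9 ≡ 16 (mod 127)
15^14 ≡ 37 (mod 127)
15^18 ≡ 2 (mod 127)
15^21 ≡ 19 (mod 127)
15^42 ≡ 107 (mod 127)
15^63 ≡ 1 (mod 127) ✓
Therefore the multiplicative order of 15 modulo 127 is 63.

63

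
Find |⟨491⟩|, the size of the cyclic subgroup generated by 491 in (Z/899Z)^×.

84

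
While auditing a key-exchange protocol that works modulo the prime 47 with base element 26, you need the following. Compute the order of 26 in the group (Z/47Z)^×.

46

Since 26 ∈ (Z/47Z)^×, its order divides φ(47) = 47 − 1 = 46 = 2 · 23.
Divisors of 46: 1, 2, 23, 46.
Check 26^d mod 47 for each divisor in increasing order:
26^1 ≡ 26 (mod 47)
26^2 ≡ 18 (mod 47)
26^23 ≡ 46 (mod 47)
26^46 ≡ 1 (mod 47) ✓
So ord_47(26) = 46.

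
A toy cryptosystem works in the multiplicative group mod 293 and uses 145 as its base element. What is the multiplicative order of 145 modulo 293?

146

ord(145) | φ(293) = 293 − 1 = 292 = 2^2 · 73.
Divisors of 292: 1, 2, 4, 73, 146, 292.
Evaluate successive powers at the divisors of 292:
145^1 ≡ 145 (mod 293)
145^2 ≡ 222 (mod 293)
145^4 ≡ 60 (mod 293)
145^73 ≡ 292 (mod 293)
145^146 ≡ 1 (mod 293) ✓
Hence ord(145) = 146.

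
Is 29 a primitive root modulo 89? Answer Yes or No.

Yes

φ(89) = 89 − 1 = 88 = 2^3 · 11.
Test 29^(88/q) mod 89 for each prime factor q of 88:
29^44 ≡ 88 (mod 89)  [q = 2: ≢ 1 ✓]
29^8 ≡ 4 (mod 89)  [q = 11: ≢ 1 ✓]
Every test exponent gives a nontrivial residue, hence 29 generates the full group.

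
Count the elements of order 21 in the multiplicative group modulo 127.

12

φ(127) = 127 − 1 = 126 = 2 · 3^2 · 7.
In a cyclic group of order 126, there are φ(d) elements of order d for each divisor d of 126, and zero for non-divisors.
21 = 3 · 7 divides 126, and φ(21) = 12.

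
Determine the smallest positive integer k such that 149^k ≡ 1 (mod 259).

3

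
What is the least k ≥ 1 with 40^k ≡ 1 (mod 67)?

11

The order of 40 must divide φ(67) = 67 − 1 = 66 = 2 · 3 · 11.
Divisors of 66: 1, 2, 3, 6, 11, 22, 33, 66.
Compute 40^d (mod 67) for the divisors d until we hit 1:
40^1 ≡ 40 (mod 67)
40^2 ≡ 59 (mod 67)
40^3 ≡ 15 (mod 67)
40^6 ≡ 24 (mod 67)
40^11 ≡ 1 (mod 67) ✓
Therefore the multiplicative order of 40 modulo 67 is 11.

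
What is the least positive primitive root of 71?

φ(71) = 71 − 1 = 70 = 2 · 5 · 7.
Test candidates g = 2, 3, … against the prime factors q ∈ {2, 5, 7} of φ(71): g is a generator iff g^(70/q) ≢ 1 for every such q.
g = 2: 2^35 ≡ 1 — hits 1, so not a primitive root.
g = 3: 3^35 ≡ 1 — hits 1, so not a primitive root.
g = 4: 4^35 ≡ 1 — hits 1, so not a primitive root.
g = 5: 5^35 ≡ 1 — hits 1, so not a primitive root.
g = 6: 6^35 ≡ 1 — hits 1, so not a primitive root.
g = 7: 7^35 ≡ 70; 7^14 ≡ 54; 7^10 ≡ 45 — none is 1, so 7 is a primitive root.
Hence the least primitive root of 71 is 7.

7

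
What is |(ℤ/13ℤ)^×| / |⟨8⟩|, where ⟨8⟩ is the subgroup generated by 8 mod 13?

3

The order of 8 must divide φ(13) = 13 − 1 = 12 = 2^2 · 3.
Divisors of 12: 1, 2, 3, 4, 6, 12.
Test each divisor d:
8^1 ≡ 8 (mod 13)
8^2 ≡ 12 (mod 13)
8^3 ≡ 5 (mod 13)
8^4 ≡ 1 (mod 13) ✓
The order of 8 is 4, so the subgroup it generates has 4 elements.
Index = |(Z/13Z)^×| / |⟨8⟩| = 12 / 4 = 3.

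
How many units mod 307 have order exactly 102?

32

φ(307) = 307 − 1 = 306 = 2 · 3^2 · 17.
(Z/307Z)^× is cyclic (|G| = 306); a cyclic group of order m has exactly φ(d) elements of each order d | m, and none otherwise.
102 = 2 · 3 · 17 divides 306, and φ(102) = 32.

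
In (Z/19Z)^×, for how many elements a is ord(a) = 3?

φ(19) = 19 − 1 = 18 = 2 · 3^2.
(Z/19Z)^× is cyclic (|G| = 18); a cyclic group of order m has exactly φ(d) elements of each order d | m, and none otherwise.
3 | 18, and φ(3) = 3 − 1 = 2.

2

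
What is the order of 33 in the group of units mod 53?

ord(33) | φ(53) = 53 − 1 = 52 = 2^2 · 13.
Divisors of 52: 1, 2, 4, 13, 26, 52.
Check 33^d mod 53 for each divisor in increasing order:
33^1 ≡ 33
33^2 ≡ 29
33^4 ≡ 46
33^13 ≡ 23
33^26 ≡ 52
33^52 ≡ 1
The smallest such exponent is 52, so the order of 33 is 52.

52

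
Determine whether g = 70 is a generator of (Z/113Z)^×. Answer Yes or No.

φ(113) = 113 − 1 = 112 = 2^4 · 7.
An element g generates (Z/113Z)^× iff g^(112/q) ≢ 1 (mod 113) for each prime q ∈ {2, 7}.
70^56 ≡ 112 (mod 113)  [q = 2: ≢ 1 ✓]
70^16 ≡ 109 (mod 113)  [q = 7: ≢ 1 ✓]
All checks pass, so 70 has order 112 and is a primitive root modulo 113.

Yes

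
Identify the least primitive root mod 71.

φ(71) = 71 − 1 = 70 = 2 · 5 · 7.
Test candidates g = 2, 3, … against the prime factors q ∈ {2, 5, 7} of φ(71): g is a generator iff g^(70/q) ≢ 1 for every such q.
g = 2: 2^35 ≡ 1 — hits 1, so not a primitive root.
g = 3: 3^35 ≡ 1 — hits 1, so not a primitive root.
g = 4: 4^35 ≡ 1 — hits 1, so not a primitive root.
g = 5: 5^35 ≡ 1 — hits 1, so not a primitive root.
g = 6: 6^35 ≡ 1 — hits 1, so not a primitive root.
g = 7: 7^35 ≡ 70; 7^14 ≡ 54; 7^10 ≡ 45 — none is 1, so 7 is a primitive root.
The smallest primitive root modulo 71 is 7.

7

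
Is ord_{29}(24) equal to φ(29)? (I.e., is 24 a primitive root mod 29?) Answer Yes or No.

No

φ(29) = 29 − 1 = 28 = 2^2 · 7.
24 is a primitive root mod 29 iff 24^(φ(29)/q) ≢ 1 for every prime q | φ(29), i.e. q ∈ {2, 7}.
24^14 ≡ 1 (mod 29)  [q = 2: ≡ 1 ✗]
24^4 ≡ 16 (mod 29)  [q = 7: ≢ 1 ✓]
The check at q = 2 fails, so 24 generates a proper subgroup.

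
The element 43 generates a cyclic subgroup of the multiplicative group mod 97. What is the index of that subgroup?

By Lagrange's theorem, ord_97(43) divides φ(97) = 97 − 1 = 96 = 2^5 · 3.
Divisors of 96: 1, 2, 3, 4, 6, 8, 12, 16, 24, 32, 48, 96.
Check 43^d mod 97 for each divisor in increasing order:
43^1 ≡ 43
43^2 ≡ 6
43^3 ≡ 64
43^4 ≡ 36
43^6 ≡ 22
43^8 ≡ 35
43^12 ≡ 96
43^16 ≡ 61
43^24 ≡ 1
So ord_97(43) = 24, hence |⟨43⟩| = 24.
The index is φ(97) / ord(43) = 96 / 24 = 4.

4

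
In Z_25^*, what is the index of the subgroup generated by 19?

Since 19 ∈ (Z/25Z)^×, its order divides φ(25) = φ(5^2) = 5·(5−1) = 20 = 2^2 · 5.
Divisors of 20: 1, 2, 4, 5, 10, 20.
Evaluate successive powers at the divisors of 20:
19^1 ≡ 19
19^2 ≡ 11
19^4 ≡ 21
19^5 ≡ 24
19^10 ≡ 1
Thus |⟨19⟩| = ord(19) = 10.
Index = |(Z/25Z)^×| / |⟨19⟩| = 20 / 10 = 2.

2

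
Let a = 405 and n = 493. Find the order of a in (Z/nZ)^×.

By Lagrange's theorem, ord_493(405) divides φ(493) = φ(17·29) = (17−1)·(29−1) = 16·28 = 448 = 2^6 · 7.
Divisors of 448: 1, 2, 4, 7, 8, 14, 16, 28, 32, 56, 64, 112, 224, 448.
Evaluate successive powers at the divisors of 448:
405^1 ≡ 405 (mod 493)
405^2 ≡ 349 (mod 493)
405^4 ≡ 30 (mod 493)
405^7 ≡ 57 (mod 493)
405^8 ≡ 407 (mod 493)
405^14 ≡ 291 (mod 493)
405^16 ≡ 1 (mod 493) ✓
The smallest such exponent is 16, so the order of 405 is 16.

16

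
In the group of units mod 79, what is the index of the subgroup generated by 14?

The order of 14 must divide φ(79) = 79 − 1 = 78 = 2 · 3 · 13.
Divisors of 78: 1, 2, 3, 6, 13, 26, 39, 78.
Evaluate successive powers at the divisors of 78:
14^1 ≡ 14 (mod 79)
14^2 ≡ 38 (mod 79)
14^3 ≡ 58 (mod 79)
14^6 ≡ 46 (mod 79)
14^13 ≡ 78 (mod 79)
14^26 ≡ 1 (mod 79) ✓
Thus |⟨14⟩| = ord(14) = 26.
Index = |(Z/79Z)^×| / |⟨14⟩| = 78 / 26 = 3.

3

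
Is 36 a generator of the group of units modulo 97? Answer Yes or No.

φ(97) = 97 − 1 = 96 = 2^5 · 3.
It suffices to check that the order of 36 is not a proper divisor of 96: compute 36^(96/q) for q ∈ {2, 3}.
36^48 ≡ 1 (mod 97)  [q = 2: ≡ 1 ✗]
36^32 ≡ 35 (mod 97)  [q = 3: ≢ 1 ✓]
36^48 ≡ 1 shows ord(36) | 48, strictly less than φ(97); not a primitive root.

No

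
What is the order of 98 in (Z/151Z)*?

25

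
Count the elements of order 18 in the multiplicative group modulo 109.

6

φ(109) = 109 − 1 = 108 = 2^2 · 3^3.
In a cyclic group of order 108, there are φ(d) elements of order d for each divisor d of 108, and zero for non-divisors.
18 = 2 · 3^2 divides 108, and φ(18) = 6.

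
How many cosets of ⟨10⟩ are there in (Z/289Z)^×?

1

The order of 10 must divide φ(289) = φ(17^2) = 17·(17−1) = 272 = 2^4 · 17.
Divisors of 272: 1, 2, 4, 8, 16, 17, 34, 68, 136, 272.
Test each divisor d:
10^1 ≡ 10
10^2 ≡ 100
10^4 ≡ 174
10^8 ≡ 220
10^16 ≡ 137
10^17 ≡ 214
10^34 ≡ 134
10^68 ≡ 38
10^136 ≡ 288
10^272 ≡ 1
The order of 10 is 272, so the subgroup it generates has 272 elements.
[(Z/289Z)^× : ⟨10⟩] = 272/272 = 1.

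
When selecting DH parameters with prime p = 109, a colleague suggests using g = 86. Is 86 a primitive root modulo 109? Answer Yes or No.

No

φ(109) = 109 − 1 = 108 = 2^2 · 3^3.
An element g generates (Z/109Z)^× iff g^(108/q) ≢ 1 (mod 109) for each prime q ∈ {2, 3}.
86^54 ≡ 108 (mod 109)  [q = 2: ≢ 1 ✓]
86^36 ≡ 1 (mod 109)  [q = 3: ≡ 1 ✗]
Since 86^36 ≡ 1, the order of 86 divides 36 < 108, so 86 is not a primitive root.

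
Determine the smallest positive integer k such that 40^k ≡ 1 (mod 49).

42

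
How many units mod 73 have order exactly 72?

24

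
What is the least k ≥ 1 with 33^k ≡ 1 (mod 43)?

42

Since 33 ∈ (Z/43Z)^×, its order divides φ(43) = 43 − 1 = 42 = 2 · 3 · 7.
Divisors of 42: 1, 2, 3, 6, 7, 14, 21, 42.
Test each divisor d:
33^1 ≡ 33 (mod 43)
33^2 ≡ 14 (mod 43)
33^3 ≡ 32 (mod 43)
33^6 ≡ 35 (mod 43)
33^7 ≡ 37 (mod 43)
33^14 ≡ 36 (mod 43)
33^21 ≡ 42 (mod 43)
33^42 ≡ 1 (mod 43) ✓
Hence ord(33) = 42.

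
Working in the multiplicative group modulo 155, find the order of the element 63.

4

By Lagrange's theorem, ord_155(63) divides φ(155) = φ(5·31) = (5−1)·(31−1) = 4·30 = 120 = 2^3 · 3 · 5.
Divisors of 120: 1, 2, 3, 4, 5, 6, 8, 10, 12, 15, 20, 24, 30, 40, 60, 120.
Test each divisor d:
63^1 ≡ 63 (mod 155)
63^2 ≡ 94 (mod 155)
63^3 ≡ 32 (mod 155)
63^4 ≡ 1 (mod 155) ✓
So ord_155(63) = 4.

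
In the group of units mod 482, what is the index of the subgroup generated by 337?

4

By Lagrange's theorem, ord_482(337) divides φ(482) = φ(2)·φ(241) = 1·240 = 240 = 2^4 · 3 · 5.
Divisors of 240: 1, 2, 3, 4, 5, 6, 8, 10, 12, 15, 16, 20, 24, 30, 40, 48, 60, 80, 120, 240.
Check 337^d mod 482 for each divisor in increasing order:
337^1 ≡ 337
337^2 ≡ 299
337^3 ≡ 25
337^4 ≡ 231
337^5 ≡ 245
337^6 ≡ 143
337^8 ≡ 341
337^10 ≡ 257
337^12 ≡ 205
337^15 ≡ 305
337^16 ≡ 119
337^20 ≡ 15
337^24 ≡ 91
337^30 ≡ 481
337^40 ≡ 225
337^48 ≡ 87
337^60 ≡ 1
The order of 337 is 60, so the subgroup it generates has 60 elements.
Index = |(Z/482Z)^×| / |⟨337⟩| = 240 / 60 = 4.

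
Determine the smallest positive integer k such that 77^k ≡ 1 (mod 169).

26

By Lagrange's theorem, ord_169(77) divides φ(169) = φ(13^2) = 13·(13−1) = 156 = 2^2 · 3 · 13.
Divisors of 156: 1, 2, 3, 4, 6, 12, 13, 26, 39, 52, 78, 156.
Evaluate successive powers at the divisors of 156:
77^1 ≡ 77
77^2 ≡ 14
77^3 ≡ 64
77^4 ≡ 27
77^6 ≡ 40
77^12 ≡ 79
77^13 ≡ 168
77^26 ≡ 1
So ord_169(77) = 26.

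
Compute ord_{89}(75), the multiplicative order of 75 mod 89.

88

Since 75 ∈ (Z/89Z)^×, its order divides φ(89) = 89 − 1 = 88 = 2^3 · 11.
Divisors of 88: 1, 2, 4, 8, 11, 22, 44, 88.
Check 75^d mod 89 for each divisor in increasing order:
75^1 ≡ 75
75^2 ≡ 18
75^4 ≡ 57
75^8 ≡ 45
75^11 ≡ 52
75^22 ≡ 34
75^44 ≡ 88
75^88 ≡ 1
The smallest such exponent is 88, so the order of 75 is 88.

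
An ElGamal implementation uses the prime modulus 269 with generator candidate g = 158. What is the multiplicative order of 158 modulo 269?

Since 158 ∈ (Z/269Z)^×, its order divides φ(269) = 269 − 1 = 268 = 2^2 · 67.
Divisors of 268: 1, 2, 4, 67, 134, 268.
Compute 158^d (mod 269) for the divisors d until we hit 1:
158^1 ≡ 158 (mod 269)
158^2 ≡ 216 (mod 269)
158^4 ≡ 119 (mod 269)
158^67 ≡ 82 (mod 269)
158^134 ≡ 268 (mod 269)
158^268 ≡ 1 (mod 269) ✓
Therefore the multiplicative order of 158 modulo 269 is 268.

268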